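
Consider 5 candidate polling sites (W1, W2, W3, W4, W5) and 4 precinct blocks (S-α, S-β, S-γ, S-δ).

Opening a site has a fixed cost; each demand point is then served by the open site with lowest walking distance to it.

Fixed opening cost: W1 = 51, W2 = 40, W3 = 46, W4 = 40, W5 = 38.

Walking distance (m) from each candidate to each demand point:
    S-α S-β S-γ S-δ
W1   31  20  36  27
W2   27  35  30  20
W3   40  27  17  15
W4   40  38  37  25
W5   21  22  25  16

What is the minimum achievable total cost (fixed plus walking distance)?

Open {W5}: assign each demand point to its cheapest open site.
  S-α→W5 21, S-β→W5 22, S-γ→W5 25, S-δ→W5 16
  walking distance 84, fixed 38 → total 122.
Compare {W3}: walking distance 99 + fixed 46 = 145.
Compare {W2}: walking distance 112 + fixed 40 = 152.
Compare {W3, W5}: walking distance 75 + fixed 84 = 159.
All other subsets cost ≥ 145. Minimum total cost: 122.

122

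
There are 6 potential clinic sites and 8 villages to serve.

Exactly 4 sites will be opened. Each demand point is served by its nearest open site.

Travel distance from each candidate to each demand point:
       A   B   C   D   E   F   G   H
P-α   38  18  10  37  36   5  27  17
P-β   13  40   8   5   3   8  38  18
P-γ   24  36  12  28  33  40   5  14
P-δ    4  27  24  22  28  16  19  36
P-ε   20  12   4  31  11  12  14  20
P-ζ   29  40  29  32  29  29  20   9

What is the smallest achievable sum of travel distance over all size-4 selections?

55

Open {P-β, P-γ, P-δ, P-ε}.
  A→P-δ 4, B→P-ε 12, C→P-ε 4, D→P-β 5, E→P-β 3, F→P-β 8, G→P-γ 5, H→P-γ 14  ⇒ total 55.
Compare {P-β, P-γ, P-ε, P-ζ}: total 59.
Compare {P-β, P-δ, P-ε, P-ζ}: total 59.
No size-4 selection does better; minimum is 55.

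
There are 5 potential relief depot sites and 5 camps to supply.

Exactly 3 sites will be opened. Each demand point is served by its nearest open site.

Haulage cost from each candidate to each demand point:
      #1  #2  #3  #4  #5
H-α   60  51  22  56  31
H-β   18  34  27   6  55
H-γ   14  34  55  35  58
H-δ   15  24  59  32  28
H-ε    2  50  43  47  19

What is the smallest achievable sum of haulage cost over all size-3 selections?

78

Open {H-β, H-δ, H-ε}.
  #1→H-ε 2, #2→H-δ 24, #3→H-β 27, #4→H-β 6, #5→H-ε 19  ⇒ total 78.
Compare {H-α, H-β, H-ε}: total 83.
Compare {H-β, H-γ, H-ε}: total 88.
No size-3 selection does better; minimum is 78.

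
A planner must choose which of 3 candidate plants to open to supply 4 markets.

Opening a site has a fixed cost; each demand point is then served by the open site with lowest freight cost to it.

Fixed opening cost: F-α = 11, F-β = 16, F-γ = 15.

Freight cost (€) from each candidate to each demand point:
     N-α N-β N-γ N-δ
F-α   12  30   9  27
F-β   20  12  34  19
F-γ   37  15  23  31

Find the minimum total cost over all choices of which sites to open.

79

Open {F-α, F-β}: assign each demand point to its cheapest open site.
  N-α→F-α 12, N-β→F-β 12, N-γ→F-α 9, N-δ→F-β 19
  freight cost 52, fixed 27 → total 79.
Compare {F-α}: freight cost 78 + fixed 11 = 89.
Compare {F-α, F-γ}: freight cost 63 + fixed 26 = 89.
Compare {F-α, F-β, F-γ}: freight cost 52 + fixed 42 = 94.
All other subsets cost ≥ 89. Minimum total cost: 79.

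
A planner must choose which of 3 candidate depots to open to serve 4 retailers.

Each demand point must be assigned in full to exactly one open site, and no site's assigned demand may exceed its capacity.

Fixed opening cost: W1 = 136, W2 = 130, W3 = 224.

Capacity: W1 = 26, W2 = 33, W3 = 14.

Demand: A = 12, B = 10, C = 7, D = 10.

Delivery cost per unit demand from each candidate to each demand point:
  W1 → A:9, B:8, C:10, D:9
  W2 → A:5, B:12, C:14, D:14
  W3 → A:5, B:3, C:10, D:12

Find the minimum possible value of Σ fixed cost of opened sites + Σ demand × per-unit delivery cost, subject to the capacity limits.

594

Open {W1, W2}; cheapest assignment that respects the capacities:
  W1 (cap 26, load 20): B, D — cost 10×8 + 10×9 = 170
  W2 (cap 33, load 19): A, C — cost 12×5 + 7×14 = 158
  Shipping 328, fixed 266 → total 594.
  Any other capacity-feasible assignment to {W1, W2} ships for at least 328.
Compare {W2, W3}: its best feasible assignment gives total 682.
Compare {W1, W2, W3}: its best feasible assignment gives total 740.
Every other set of open sites that can feasibly serve all demand totals ≥ 682 even under its best assignment. Minimum: 594.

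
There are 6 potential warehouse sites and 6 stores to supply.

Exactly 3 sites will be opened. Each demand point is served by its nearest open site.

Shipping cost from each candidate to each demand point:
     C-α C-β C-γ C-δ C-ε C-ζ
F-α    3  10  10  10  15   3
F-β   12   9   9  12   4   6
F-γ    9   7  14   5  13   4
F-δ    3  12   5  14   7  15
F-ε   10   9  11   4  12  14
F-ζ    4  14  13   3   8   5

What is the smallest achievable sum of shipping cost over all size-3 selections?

28

Open {F-β, F-γ, F-δ}.
  C-α→F-δ 3, C-β→F-γ 7, C-γ→F-δ 5, C-δ→F-γ 5, C-ε→F-β 4, C-ζ→F-γ 4  ⇒ total 28.
Compare {F-β, F-δ, F-ζ}: total 29.
Compare {F-γ, F-δ, F-ζ}: total 29.
No size-3 selection does better; minimum is 28.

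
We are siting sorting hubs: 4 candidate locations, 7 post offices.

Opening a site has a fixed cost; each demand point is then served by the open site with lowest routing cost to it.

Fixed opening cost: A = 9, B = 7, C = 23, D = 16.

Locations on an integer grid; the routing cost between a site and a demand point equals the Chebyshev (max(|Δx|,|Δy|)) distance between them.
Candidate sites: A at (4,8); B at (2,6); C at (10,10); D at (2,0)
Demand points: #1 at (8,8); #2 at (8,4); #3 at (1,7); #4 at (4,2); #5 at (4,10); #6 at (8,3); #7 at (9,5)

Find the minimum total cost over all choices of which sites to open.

Open {A}: assign each demand point to its cheapest open site.
  #1→A 4, #2→A 4, #3→A 3, #4→A 6, #5→A 2, #6→A 5, #7→A 5
  routing cost 29, fixed 9 → total 38.
Compare {B}: routing cost 34 + fixed 7 = 41.
Compare {A, B}: routing cost 25 + fixed 16 = 41.
Compare {A, D}: routing cost 25 + fixed 25 = 50.
All other subsets cost ≥ 41. Minimum total cost: 38.

38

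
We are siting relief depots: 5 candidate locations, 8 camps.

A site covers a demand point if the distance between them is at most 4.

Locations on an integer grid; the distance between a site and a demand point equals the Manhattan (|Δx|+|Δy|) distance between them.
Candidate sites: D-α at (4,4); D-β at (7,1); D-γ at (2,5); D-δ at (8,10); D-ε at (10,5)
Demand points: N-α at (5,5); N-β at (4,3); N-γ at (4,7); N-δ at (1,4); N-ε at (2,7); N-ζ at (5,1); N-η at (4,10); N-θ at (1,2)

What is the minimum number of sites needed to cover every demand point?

Coverage sets (demand points within 4 of each site):
  D-α: {N-α, N-β, N-γ, N-δ, N-ζ}
  D-β: {N-ζ}
  D-γ: {N-α, N-β, N-γ, N-δ, N-ε, N-θ}
  D-δ: {N-η}
  D-ε: {}
No 2 sites suffice: every size-2 union leaves at least one demand point uncovered.
But {D-α, D-γ, D-δ} covers everything, so the minimum is 3.

3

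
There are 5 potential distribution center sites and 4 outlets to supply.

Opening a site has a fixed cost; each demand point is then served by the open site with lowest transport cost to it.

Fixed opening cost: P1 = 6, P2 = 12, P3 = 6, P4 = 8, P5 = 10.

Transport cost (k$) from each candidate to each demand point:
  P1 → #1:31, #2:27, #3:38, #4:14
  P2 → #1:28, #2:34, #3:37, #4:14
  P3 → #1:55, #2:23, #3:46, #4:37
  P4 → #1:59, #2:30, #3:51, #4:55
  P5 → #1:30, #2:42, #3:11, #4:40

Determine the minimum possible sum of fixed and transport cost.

98

Open {P1, P5}: assign each demand point to its cheapest open site.
  #1→P5 30, #2→P1 27, #3→P5 11, #4→P1 14
  transport cost 82, fixed 16 → total 98.
Compare {P1, P3, P5}: transport cost 78 + fixed 22 = 100.
Compare {P2, P3, P5}: transport cost 76 + fixed 28 = 104.
Compare {P1, P4, P5}: transport cost 82 + fixed 24 = 106.
All other subsets cost ≥ 100. Minimum total cost: 98.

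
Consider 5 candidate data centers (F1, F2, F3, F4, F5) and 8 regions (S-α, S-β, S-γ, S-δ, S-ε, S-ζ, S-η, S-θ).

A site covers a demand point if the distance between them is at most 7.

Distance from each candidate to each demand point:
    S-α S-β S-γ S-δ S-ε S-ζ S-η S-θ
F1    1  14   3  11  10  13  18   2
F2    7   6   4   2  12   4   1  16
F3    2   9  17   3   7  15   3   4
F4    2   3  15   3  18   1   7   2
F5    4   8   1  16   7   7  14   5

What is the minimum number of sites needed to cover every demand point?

Coverage sets (demand points within 7 of each site):
  F1: {S-α, S-γ, S-θ}
  F2: {S-α, S-β, S-γ, S-δ, S-ζ, S-η}
  F3: {S-α, S-δ, S-ε, S-η, S-θ}
  F4: {S-α, S-β, S-δ, S-ζ, S-η, S-θ}
  F5: {S-α, S-γ, S-ε, S-ζ, S-θ}
No single site covers all 8 demand points.
But {F2, F3} covers everything, so the minimum is 2.

2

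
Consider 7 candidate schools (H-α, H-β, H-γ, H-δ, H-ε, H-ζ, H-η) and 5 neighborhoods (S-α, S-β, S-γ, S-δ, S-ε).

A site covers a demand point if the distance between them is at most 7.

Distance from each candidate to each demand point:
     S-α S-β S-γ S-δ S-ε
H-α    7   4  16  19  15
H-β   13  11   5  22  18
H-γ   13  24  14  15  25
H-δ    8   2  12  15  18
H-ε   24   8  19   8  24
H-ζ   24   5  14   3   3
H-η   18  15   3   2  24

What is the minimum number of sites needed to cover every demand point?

Coverage sets (demand points within 7 of each site):
  H-α: {S-α, S-β}
  H-β: {S-γ}
  H-γ: {}
  H-δ: {S-β}
  H-ε: {}
  H-ζ: {S-β, S-δ, S-ε}
  H-η: {S-γ, S-δ}
No 2 sites suffice: every size-2 union leaves at least one demand point uncovered.
But {H-α, H-β, H-ζ} covers everything, so the minimum is 3.

3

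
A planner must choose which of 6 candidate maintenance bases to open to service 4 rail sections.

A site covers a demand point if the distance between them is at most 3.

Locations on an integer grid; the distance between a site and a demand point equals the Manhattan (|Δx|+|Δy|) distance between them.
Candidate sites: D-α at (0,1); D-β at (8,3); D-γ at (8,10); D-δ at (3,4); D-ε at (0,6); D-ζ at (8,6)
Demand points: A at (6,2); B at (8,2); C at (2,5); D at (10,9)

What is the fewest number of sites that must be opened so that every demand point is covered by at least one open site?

Coverage sets (demand points within 3 of each site):
  D-α: {}
  D-β: {A, B}
  D-γ: {D}
  D-δ: {C}
  D-ε: {C}
  D-ζ: {}
No 2 sites suffice: every size-2 union leaves at least one demand point uncovered.
But {D-β, D-γ, D-δ} covers everything, so the minimum is 3.

3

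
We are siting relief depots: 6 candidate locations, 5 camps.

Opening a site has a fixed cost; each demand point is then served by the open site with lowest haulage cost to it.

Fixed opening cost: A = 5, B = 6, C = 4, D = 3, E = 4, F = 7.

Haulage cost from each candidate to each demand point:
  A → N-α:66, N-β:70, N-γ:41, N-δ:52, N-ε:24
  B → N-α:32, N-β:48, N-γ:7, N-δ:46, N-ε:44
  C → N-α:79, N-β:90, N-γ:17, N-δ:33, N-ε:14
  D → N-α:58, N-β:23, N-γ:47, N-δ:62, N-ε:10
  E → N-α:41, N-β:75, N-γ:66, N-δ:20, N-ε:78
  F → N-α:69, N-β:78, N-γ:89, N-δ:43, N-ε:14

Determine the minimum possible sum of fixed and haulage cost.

Open {B, D, E}: assign each demand point to its cheapest open site.
  N-α→B 32, N-β→D 23, N-γ→B 7, N-δ→E 20, N-ε→D 10
  haulage cost 92, fixed 13 → total 105.
Compare {B, C, D, E}: haulage cost 92 + fixed 17 = 109.
Compare {A, B, D, E}: haulage cost 92 + fixed 18 = 110.
Compare {B, D, E, F}: haulage cost 92 + fixed 20 = 112.
All other subsets cost ≥ 109. Minimum total cost: 105.

105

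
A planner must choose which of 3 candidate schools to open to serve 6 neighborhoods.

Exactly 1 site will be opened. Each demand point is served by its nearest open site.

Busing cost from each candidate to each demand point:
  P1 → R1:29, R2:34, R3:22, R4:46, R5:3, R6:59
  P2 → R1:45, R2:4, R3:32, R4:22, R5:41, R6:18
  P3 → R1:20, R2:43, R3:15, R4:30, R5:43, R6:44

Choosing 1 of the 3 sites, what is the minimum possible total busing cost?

Open {P2}.
  R1→P2 45, R2→P2 4, R3→P2 32, R4→P2 22, R5→P2 41, R6→P2 18  ⇒ total 162.
Compare {P1}: total 193.
Compare {P3}: total 195.

162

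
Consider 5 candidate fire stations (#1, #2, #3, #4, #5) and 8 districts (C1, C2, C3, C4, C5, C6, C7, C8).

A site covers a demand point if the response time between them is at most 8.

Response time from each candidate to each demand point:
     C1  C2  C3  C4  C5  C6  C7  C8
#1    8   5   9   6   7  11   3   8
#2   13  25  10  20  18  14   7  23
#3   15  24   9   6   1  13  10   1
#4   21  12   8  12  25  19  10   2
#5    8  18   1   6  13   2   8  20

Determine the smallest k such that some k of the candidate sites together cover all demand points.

2

Coverage sets (demand points within 8 of each site):
  #1: {C1, C2, C4, C5, C7, C8}
  #2: {C7}
  #3: {C4, C5, C8}
  #4: {C3, C8}
  #5: {C1, C3, C4, C6, C7}
No single site covers all 8 demand points.
But {#1, #5} covers everything, so the minimum is 2.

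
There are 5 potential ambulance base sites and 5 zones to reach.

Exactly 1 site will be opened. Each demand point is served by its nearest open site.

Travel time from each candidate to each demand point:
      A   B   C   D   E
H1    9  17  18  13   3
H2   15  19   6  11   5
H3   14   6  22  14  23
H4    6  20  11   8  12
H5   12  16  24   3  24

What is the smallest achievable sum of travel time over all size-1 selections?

Open {H2}.
  A→H2 15, B→H2 19, C→H2 6, D→H2 11, E→H2 5  ⇒ total 56.
Compare {H4}: total 57.
Compare {H1}: total 60.
No size-1 selection does better; minimum is 56.

56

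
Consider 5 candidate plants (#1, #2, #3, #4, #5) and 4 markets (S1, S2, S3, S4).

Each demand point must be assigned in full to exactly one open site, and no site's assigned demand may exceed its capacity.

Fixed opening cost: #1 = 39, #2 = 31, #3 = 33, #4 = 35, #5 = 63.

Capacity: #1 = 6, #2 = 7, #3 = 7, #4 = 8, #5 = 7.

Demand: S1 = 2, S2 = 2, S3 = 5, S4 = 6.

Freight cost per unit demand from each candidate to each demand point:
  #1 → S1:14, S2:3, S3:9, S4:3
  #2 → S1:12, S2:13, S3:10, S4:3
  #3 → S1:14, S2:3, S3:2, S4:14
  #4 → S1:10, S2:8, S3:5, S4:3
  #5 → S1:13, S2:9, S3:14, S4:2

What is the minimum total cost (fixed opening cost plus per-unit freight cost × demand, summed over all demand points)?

Open {#3, #4}; cheapest assignment that respects the capacities:
  #3 (cap 7, load 7): S2, S3 — cost 2×3 + 5×2 = 16
  #4 (cap 8, load 8): S1, S4 — cost 2×10 + 6×3 = 38
  Shipping 54, fixed 68 → total 122.
  Any other capacity-feasible assignment to {#3, #4} ships for at least 54.
Compare {#2, #3, #4}: its best feasible assignment gives total 153.
Compare {#1, #2, #3}: its best feasible assignment gives total 161.
Every other set of open sites that can feasibly serve all demand totals ≥ 153 even under its best assignment. Minimum: 122.

122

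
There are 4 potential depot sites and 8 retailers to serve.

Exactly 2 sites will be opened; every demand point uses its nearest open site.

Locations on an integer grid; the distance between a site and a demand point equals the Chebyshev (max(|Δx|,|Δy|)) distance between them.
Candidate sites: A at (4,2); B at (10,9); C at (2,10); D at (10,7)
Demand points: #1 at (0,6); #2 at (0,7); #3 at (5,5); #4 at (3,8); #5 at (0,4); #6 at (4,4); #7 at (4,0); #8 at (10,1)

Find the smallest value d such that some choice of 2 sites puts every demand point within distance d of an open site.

6

Open {A, B}.
  Farthest demand point is #4 at distance 6 (to A); all others are ≤ 6.
With {A, C} the worst case is 6.
With {A, D} the worst case is 6.
No size-2 selection achieves below 6.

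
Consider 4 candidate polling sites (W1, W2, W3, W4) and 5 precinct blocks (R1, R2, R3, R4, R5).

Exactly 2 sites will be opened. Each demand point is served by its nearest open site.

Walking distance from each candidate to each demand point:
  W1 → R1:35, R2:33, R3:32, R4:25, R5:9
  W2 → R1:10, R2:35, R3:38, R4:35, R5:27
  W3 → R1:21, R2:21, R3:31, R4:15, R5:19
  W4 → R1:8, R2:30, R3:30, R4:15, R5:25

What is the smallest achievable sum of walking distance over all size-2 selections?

92

Open {W1, W4}.
  R1→W4 8, R2→W4 30, R3→W4 30, R4→W4 15, R5→W1 9  ⇒ total 92.
Compare {W3, W4}: total 93.
Compare {W2, W3}: total 96.
No size-2 selection does better; minimum is 92.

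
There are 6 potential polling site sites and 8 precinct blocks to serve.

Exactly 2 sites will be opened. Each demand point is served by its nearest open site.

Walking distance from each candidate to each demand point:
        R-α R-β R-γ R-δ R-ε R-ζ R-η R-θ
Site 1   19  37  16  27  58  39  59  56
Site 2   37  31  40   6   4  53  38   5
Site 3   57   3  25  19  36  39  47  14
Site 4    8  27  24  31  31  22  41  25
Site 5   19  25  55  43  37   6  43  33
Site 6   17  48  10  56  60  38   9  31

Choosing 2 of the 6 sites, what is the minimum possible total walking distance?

Open {Site 2, Site 6}.
  R-α→Site 6 17, R-β→Site 2 31, R-γ→Site 6 10, R-δ→Site 2 6, R-ε→Site 2 4, R-ζ→Site 6 38, R-η→Site 6 9, R-θ→Site 2 5  ⇒ total 120.
Compare {Site 2, Site 4}: total 134.
Compare {Site 2, Site 5}: total 143.
No size-2 selection does better; minimum is 120.

120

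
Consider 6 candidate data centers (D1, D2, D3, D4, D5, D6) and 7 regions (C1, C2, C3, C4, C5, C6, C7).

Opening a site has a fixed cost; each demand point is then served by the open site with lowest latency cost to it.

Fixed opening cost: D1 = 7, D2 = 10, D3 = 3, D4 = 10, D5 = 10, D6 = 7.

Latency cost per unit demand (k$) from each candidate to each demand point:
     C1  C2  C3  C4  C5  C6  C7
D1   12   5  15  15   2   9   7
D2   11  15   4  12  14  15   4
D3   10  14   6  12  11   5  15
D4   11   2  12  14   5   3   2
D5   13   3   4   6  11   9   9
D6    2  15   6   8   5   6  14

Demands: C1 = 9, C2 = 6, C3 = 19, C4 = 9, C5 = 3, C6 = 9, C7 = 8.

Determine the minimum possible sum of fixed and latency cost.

243

Open {D1, D4, D5, D6}: assign each demand point to its cheapest open site.
  C1→D6 9×2=18, C2→D4 6×2=12, C3→D5 19×4=76, C4→D5 9×6=54, C5→D1 3×2=6, C6→D4 9×3=27, C7→D4 8×2=16
  latency cost 209, fixed 34 → total 243.
Compare {D4, D5, D6}: latency cost 218 + fixed 27 = 245.
Compare {D1, D3, D4, D5, D6}: latency cost 209 + fixed 37 = 246.
Compare {D3, D4, D5, D6}: latency cost 218 + fixed 30 = 248.
All other subsets cost ≥ 245. Minimum total cost: 243.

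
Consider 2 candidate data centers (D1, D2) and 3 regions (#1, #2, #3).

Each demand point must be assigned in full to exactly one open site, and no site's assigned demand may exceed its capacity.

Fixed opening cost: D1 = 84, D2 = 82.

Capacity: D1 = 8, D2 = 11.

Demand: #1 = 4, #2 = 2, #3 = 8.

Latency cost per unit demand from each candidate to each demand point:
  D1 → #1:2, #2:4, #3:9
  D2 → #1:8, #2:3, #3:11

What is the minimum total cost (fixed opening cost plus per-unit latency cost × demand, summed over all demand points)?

Open {D1, D2}; cheapest assignment that respects the capacities:
  D1 (cap 8, load 4): #1 — cost 4×2 = 8
  D2 (cap 11, load 10): #2, #3 — cost 2×3 + 8×11 = 94
  Shipping 102, fixed 166 → total 268.
  Any other capacity-feasible assignment to {D1, D2} ships for at least 102.
Total demand is 14 and no other set of sites has combined capacity ≥ 14, so {D1, D2} is the only feasible choice of open sites. Minimum: 268.

268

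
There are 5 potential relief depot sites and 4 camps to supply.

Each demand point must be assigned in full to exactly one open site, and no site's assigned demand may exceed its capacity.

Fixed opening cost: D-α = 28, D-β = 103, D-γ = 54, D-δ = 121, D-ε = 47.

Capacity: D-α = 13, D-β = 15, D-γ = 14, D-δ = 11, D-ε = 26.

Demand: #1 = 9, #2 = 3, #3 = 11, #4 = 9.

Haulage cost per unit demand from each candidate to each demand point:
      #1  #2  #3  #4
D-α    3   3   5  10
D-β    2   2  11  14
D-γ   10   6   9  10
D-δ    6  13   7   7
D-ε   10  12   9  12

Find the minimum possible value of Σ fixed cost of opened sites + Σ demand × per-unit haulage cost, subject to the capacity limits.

318

Open {D-α, D-ε}; cheapest assignment that respects the capacities:
  D-α (cap 13, load 12): #1, #2 — cost 9×3 + 3×3 = 36
  D-ε (cap 26, load 20): #3, #4 — cost 11×9 + 9×12 = 207
  Shipping 243, fixed 75 → total 318.
  Any other capacity-feasible assignment to {D-α, D-ε} ships for at least 243.
Compare {D-α, D-β, D-γ}: its best feasible assignment gives total 354.
Compare {D-α, D-γ, D-ε}: its best feasible assignment gives total 354.
Every other set of open sites that can feasibly serve all demand totals ≥ 354 even under its best assignment. Minimum: 318.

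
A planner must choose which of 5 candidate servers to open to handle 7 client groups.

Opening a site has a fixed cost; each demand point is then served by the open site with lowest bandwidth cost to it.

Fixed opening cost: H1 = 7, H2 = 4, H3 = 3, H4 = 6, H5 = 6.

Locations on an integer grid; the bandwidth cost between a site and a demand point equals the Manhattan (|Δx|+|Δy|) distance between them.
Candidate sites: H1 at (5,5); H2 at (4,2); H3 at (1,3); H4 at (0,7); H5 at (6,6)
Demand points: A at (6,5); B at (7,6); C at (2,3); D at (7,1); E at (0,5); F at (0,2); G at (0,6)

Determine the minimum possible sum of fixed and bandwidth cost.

27

Open {H3, H5}: assign each demand point to its cheapest open site.
  A→H5 1, B→H5 1, C→H3 1, D→H5 6, E→H3 3, F→H3 2, G→H3 4
  bandwidth cost 18, fixed 9 → total 27.
Compare {H2, H3, H5}: bandwidth cost 16 + fixed 13 = 29.
Compare {H3, H4, H5}: bandwidth cost 14 + fixed 15 = 29.
Compare {H1, H3}: bandwidth cost 20 + fixed 10 = 30.
All other subsets cost ≥ 29. Minimum total cost: 27.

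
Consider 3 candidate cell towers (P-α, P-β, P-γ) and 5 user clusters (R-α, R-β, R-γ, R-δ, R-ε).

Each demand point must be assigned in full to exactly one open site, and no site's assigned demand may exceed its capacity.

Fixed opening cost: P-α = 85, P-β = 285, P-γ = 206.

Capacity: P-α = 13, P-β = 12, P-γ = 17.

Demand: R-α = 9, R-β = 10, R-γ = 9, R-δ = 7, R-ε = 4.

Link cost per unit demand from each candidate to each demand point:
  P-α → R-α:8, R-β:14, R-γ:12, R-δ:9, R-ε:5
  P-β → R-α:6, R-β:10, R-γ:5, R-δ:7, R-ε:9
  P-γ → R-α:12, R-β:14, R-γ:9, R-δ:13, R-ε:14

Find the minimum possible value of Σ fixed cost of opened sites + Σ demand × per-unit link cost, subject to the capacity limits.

Open {P-α, P-β, P-γ}; cheapest assignment that respects the capacities:
  P-α (cap 13, load 13): R-α, R-ε — cost 9×8 + 4×5 = 92
  P-β (cap 12, load 10): R-β — cost 10×10 = 100
  P-γ (cap 17, load 16): R-γ, R-δ — cost 9×9 + 7×13 = 172
  Shipping 364, fixed 576 → total 940.
  Any other capacity-feasible assignment to {P-α, P-β, P-γ} ships for at least 364.
Total demand is 39 and no other set of sites has combined capacity ≥ 39, so {P-α, P-β, P-γ} is the only feasible choice of open sites. Minimum: 940.

940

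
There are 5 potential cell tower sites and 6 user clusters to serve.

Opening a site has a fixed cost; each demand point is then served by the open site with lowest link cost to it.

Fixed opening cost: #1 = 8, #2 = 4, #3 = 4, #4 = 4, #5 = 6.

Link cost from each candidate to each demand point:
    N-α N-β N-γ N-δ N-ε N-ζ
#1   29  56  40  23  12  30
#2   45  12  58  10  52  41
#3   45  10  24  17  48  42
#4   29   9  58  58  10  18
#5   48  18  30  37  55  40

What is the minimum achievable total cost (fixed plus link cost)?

Open {#2, #3, #4}: assign each demand point to its cheapest open site.
  N-α→#4 29, N-β→#4 9, N-γ→#3 24, N-δ→#2 10, N-ε→#4 10, N-ζ→#4 18
  link cost 100, fixed 12 → total 112.
Compare {#3, #4}: link cost 107 + fixed 8 = 115.
Compare {#2, #3, #4, #5}: link cost 100 + fixed 18 = 118.
Compare {#2, #4, #5}: link cost 106 + fixed 14 = 120.
All other subsets cost ≥ 115. Minimum total cost: 112.

112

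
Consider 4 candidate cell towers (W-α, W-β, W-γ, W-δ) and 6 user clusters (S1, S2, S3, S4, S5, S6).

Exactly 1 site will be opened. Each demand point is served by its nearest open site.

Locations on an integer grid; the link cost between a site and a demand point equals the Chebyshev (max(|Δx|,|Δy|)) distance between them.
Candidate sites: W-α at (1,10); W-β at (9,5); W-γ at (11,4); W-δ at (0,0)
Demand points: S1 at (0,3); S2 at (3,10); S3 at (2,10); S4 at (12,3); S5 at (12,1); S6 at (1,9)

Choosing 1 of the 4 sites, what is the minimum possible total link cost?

33

Open {W-α}.
  S1→W-α 7, S2→W-α 2, S3→W-α 1, S4→W-α 11, S5→W-α 11, S6→W-α 1  ⇒ total 33.
Compare {W-β}: total 37.
Compare {W-γ}: total 42.
No size-1 selection does better; minimum is 33.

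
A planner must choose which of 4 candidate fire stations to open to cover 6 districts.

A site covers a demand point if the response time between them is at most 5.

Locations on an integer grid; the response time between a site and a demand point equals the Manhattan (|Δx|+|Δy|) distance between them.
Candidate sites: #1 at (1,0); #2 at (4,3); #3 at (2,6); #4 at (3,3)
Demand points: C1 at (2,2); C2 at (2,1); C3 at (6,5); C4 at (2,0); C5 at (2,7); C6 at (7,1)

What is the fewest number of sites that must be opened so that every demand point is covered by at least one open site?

Coverage sets (demand points within 5 of each site):
  #1: {C1, C2, C4}
  #2: {C1, C2, C3, C4, C6}
  #3: {C1, C2, C3, C5}
  #4: {C1, C2, C3, C4, C5}
No single site covers all 6 demand points.
But {#2, #3} covers everything, so the minimum is 2.

2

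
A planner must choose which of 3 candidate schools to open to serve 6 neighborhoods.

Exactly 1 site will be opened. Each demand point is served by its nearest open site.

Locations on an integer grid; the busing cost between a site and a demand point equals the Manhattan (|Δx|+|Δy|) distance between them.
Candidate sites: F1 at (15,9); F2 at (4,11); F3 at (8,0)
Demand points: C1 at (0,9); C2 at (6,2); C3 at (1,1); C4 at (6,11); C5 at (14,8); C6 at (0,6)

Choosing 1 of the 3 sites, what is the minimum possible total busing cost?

54

Open {F2}.
  C1→F2 6, C2→F2 11, C3→F2 13, C4→F2 2, C5→F2 13, C6→F2 9  ⇒ total 54.
Compare {F3}: total 70.
Compare {F1}: total 84.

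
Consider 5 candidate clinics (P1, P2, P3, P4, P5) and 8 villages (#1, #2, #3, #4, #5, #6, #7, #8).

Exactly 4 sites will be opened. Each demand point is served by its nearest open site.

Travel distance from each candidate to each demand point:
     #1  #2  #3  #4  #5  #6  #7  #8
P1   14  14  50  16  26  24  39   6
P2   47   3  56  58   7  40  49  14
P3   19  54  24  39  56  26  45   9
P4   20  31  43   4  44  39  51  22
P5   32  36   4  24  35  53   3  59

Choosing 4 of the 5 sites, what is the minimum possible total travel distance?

Open {P1, P2, P4, P5}.
  #1→P1 14, #2→P2 3, #3→P5 4, #4→P4 4, #5→P2 7, #6→P1 24, #7→P5 3, #8→P1 6  ⇒ total 65.
Compare {P2, P3, P4, P5}: total 75.
Compare {P1, P2, P3, P5}: total 77.
No size-4 selection does better; minimum is 65.

65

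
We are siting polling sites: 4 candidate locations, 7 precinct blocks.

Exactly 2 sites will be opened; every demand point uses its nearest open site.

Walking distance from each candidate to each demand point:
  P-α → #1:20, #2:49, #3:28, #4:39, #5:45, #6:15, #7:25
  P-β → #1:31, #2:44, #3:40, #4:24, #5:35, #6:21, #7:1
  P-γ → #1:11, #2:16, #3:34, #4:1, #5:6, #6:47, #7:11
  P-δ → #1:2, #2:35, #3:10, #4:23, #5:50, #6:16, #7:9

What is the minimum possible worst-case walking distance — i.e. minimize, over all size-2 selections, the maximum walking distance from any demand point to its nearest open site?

16

Open {P-γ, P-δ}.
  Farthest demand point is #2 at walking distance 16 (to P-γ); all others are ≤ 16.
With {P-α, P-γ} the worst case is 28.
With {P-β, P-γ} the worst case is 34.
No size-2 selection achieves below 16.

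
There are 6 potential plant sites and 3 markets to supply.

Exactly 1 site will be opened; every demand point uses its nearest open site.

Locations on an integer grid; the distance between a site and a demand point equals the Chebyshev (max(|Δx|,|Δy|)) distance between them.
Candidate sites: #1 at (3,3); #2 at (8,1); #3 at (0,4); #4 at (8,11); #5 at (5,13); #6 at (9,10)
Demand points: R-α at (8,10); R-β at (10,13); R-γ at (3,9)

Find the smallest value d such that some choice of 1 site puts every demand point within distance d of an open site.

5

Open {#4}.
  Farthest demand point is R-γ at distance 5 (to #4); all others are ≤ 5.
With {#5} the worst case is 5.
With {#6} the worst case is 6.
No size-1 selection achieves below 5.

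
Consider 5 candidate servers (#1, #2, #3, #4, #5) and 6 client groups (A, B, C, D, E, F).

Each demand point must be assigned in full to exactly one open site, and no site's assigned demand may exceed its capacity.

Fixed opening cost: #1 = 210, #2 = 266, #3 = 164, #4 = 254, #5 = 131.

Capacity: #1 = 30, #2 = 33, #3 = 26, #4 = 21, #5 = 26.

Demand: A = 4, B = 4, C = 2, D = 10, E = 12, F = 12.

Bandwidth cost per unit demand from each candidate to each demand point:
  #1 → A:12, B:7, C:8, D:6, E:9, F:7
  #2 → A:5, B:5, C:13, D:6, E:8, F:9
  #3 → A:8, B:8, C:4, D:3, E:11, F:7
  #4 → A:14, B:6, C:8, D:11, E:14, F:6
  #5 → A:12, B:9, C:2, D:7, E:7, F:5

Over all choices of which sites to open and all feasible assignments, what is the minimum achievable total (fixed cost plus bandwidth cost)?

537

Open {#3, #5}; cheapest assignment that respects the capacities:
  #3 (cap 26, load 18): A, B, D — cost 4×8 + 4×8 + 10×3 = 94
  #5 (cap 26, load 26): C, E, F — cost 2×2 + 12×7 + 12×5 = 148
  Shipping 242, fixed 295 → total 537.
  Any other capacity-feasible assignment to {#3, #5} ships for at least 242.
Compare {#1, #5}: its best feasible assignment gives total 625.
Compare {#2, #5}: its best feasible assignment gives total 645.
Every other set of open sites that can feasibly serve all demand totals ≥ 625 even under its best assignment. Minimum: 537.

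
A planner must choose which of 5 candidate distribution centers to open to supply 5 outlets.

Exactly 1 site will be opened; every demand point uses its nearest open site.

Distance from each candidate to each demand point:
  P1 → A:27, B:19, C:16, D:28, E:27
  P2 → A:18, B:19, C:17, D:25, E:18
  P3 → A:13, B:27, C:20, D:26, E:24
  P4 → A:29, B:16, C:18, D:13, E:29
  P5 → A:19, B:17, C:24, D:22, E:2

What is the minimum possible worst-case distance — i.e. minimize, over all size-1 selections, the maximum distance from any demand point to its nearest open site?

24

Open {P5}.
  Farthest demand point is C at distance 24 (to P5); all others are ≤ 24.
With {P2} the worst case is 25.
With {P3} the worst case is 27.
No size-1 selection achieves below 24.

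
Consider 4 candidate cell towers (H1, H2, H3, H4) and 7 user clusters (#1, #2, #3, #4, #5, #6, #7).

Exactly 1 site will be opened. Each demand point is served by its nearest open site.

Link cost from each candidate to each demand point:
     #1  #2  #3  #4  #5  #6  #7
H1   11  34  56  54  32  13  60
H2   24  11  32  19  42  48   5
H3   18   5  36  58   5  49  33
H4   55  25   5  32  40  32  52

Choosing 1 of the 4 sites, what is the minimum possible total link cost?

Open {H2}.
  #1→H2 24, #2→H2 11, #3→H2 32, #4→H2 19, #5→H2 42, #6→H2 48, #7→H2 5  ⇒ total 181.
Compare {H3}: total 204.
Compare {H4}: total 241.
No size-1 selection does better; minimum is 181.

181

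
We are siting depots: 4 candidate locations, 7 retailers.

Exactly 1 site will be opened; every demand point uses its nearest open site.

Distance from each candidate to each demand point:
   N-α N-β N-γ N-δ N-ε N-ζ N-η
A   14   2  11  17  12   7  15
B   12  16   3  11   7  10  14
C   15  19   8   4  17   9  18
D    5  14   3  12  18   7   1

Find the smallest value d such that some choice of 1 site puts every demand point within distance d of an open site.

16

Open {B}.
  Farthest demand point is N-β at distance 16 (to B); all others are ≤ 16.
With {A} the worst case is 17.
With {D} the worst case is 18.
No size-1 selection achieves below 16.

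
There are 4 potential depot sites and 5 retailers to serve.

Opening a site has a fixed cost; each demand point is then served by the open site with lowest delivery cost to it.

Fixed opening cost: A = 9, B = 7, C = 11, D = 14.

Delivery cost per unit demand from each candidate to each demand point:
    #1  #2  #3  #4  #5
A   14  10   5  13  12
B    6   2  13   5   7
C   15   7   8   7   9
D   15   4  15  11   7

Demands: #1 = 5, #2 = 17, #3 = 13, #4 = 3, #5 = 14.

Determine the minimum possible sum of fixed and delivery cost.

Open {A, B}: assign each demand point to its cheapest open site.
  #1→B 5×6=30, #2→B 17×2=34, #3→A 13×5=65, #4→B 3×5=15, #5→B 14×7=98
  delivery cost 242, fixed 16 → total 258.
Compare {A, B, C}: delivery cost 242 + fixed 27 = 269.
Compare {A, B, D}: delivery cost 242 + fixed 30 = 272.
Compare {A, B, C, D}: delivery cost 242 + fixed 41 = 283.
All other subsets cost ≥ 269. Minimum total cost: 258.

258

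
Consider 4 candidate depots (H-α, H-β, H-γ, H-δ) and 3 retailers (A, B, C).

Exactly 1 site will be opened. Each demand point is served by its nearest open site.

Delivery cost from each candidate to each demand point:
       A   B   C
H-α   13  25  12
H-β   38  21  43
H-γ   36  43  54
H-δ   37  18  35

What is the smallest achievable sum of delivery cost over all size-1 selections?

50

Open {H-α}.
  A→H-α 13, B→H-α 25, C→H-α 12  ⇒ total 50.
Compare {H-δ}: total 90.
Compare {H-β}: total 102.
No size-1 selection does better; minimum is 50.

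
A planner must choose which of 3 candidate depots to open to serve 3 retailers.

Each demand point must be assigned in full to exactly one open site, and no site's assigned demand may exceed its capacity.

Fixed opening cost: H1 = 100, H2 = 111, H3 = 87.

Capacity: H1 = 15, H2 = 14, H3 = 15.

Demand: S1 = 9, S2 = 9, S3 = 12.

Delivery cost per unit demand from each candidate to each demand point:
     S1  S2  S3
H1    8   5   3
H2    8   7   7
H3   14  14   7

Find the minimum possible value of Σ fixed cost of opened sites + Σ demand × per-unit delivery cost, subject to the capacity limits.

499

Open {H1, H2, H3}; cheapest assignment that respects the capacities:
  H1 (cap 15, load 9): S2 — cost 9×5 = 45
  H2 (cap 14, load 9): S1 — cost 9×8 = 72
  H3 (cap 15, load 12): S3 — cost 12×7 = 84
  Shipping 201, fixed 298 → total 499.
  Any other capacity-feasible assignment to {H1, H2, H3} ships for at least 201.
Total demand is 30; every other set of sites either has combined capacity below 30 or cannot fit the demands without splitting one across sites, so {H1, H2, H3} is the only feasible choice of open sites. Minimum: 499.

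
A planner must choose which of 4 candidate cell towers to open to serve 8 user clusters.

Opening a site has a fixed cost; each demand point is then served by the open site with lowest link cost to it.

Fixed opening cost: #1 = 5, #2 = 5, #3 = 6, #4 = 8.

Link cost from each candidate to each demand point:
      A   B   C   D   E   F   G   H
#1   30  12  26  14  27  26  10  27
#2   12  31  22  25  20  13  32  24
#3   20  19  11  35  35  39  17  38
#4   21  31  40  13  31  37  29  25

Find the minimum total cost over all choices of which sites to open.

132

Open {#1, #2, #3}: assign each demand point to its cheapest open site.
  A→#2 12, B→#1 12, C→#3 11, D→#1 14, E→#2 20, F→#2 13, G→#1 10, H→#2 24
  link cost 116, fixed 16 → total 132.
Compare {#1, #2}: link cost 127 + fixed 10 = 137.
Compare {#1, #2, #3, #4}: link cost 115 + fixed 24 = 139.
Compare {#1, #2, #4}: link cost 126 + fixed 18 = 144.
All other subsets cost ≥ 137. Minimum total cost: 132.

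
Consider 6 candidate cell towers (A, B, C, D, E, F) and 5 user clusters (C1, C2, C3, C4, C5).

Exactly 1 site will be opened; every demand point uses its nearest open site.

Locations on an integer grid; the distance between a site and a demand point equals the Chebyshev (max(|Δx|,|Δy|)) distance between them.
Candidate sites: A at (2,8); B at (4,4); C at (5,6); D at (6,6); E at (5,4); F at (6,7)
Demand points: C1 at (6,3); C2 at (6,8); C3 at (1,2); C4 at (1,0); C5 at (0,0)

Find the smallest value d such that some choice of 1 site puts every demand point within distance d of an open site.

Open {B}.
  Farthest demand point is C2 at distance 4 (to B); all others are ≤ 4.
With {E} the worst case is 5.
With {C} the worst case is 6.
No size-1 selection achieves below 4.

4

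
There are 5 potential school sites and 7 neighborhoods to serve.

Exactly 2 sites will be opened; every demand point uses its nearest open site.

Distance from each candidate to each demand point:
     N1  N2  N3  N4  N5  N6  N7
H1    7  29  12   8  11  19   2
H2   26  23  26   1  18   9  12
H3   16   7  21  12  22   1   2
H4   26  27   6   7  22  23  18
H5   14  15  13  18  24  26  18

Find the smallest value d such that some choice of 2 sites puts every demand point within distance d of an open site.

Open {H1, H3}.
  Farthest demand point is N3 at distance 12 (to H1); all others are ≤ 12.
With {H2, H5} the worst case is 18.
With {H1, H5} the worst case is 19.
No size-2 selection achieves below 12.

12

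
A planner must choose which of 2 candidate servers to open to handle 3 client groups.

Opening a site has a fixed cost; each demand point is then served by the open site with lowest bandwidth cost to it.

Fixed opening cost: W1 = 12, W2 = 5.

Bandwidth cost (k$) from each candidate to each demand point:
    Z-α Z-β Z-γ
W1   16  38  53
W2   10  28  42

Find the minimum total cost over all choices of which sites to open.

Open {W2}: assign each demand point to its cheapest open site.
  Z-α→W2 10, Z-β→W2 28, Z-γ→W2 42
  bandwidth cost 80, fixed 5 → total 85.
Compare {W1, W2}: bandwidth cost 80 + fixed 17 = 97.
Compare {W1}: bandwidth cost 107 + fixed 12 = 119.

85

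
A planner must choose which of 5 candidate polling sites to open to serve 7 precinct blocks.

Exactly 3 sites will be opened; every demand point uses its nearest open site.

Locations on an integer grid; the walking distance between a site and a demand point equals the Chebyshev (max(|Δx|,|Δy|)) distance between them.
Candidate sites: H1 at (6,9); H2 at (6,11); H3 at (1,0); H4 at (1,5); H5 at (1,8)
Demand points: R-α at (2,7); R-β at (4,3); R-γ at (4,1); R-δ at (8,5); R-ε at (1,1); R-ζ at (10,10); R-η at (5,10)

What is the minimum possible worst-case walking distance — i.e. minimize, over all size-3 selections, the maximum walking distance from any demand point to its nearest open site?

Open {H1, H2, H3}.
  Farthest demand point is R-α at walking distance 4 (to H1); all others are ≤ 4.
With {H1, H2, H4} the worst case is 4.
With {H1, H3, H4} the worst case is 4.
No size-3 selection achieves below 4.

4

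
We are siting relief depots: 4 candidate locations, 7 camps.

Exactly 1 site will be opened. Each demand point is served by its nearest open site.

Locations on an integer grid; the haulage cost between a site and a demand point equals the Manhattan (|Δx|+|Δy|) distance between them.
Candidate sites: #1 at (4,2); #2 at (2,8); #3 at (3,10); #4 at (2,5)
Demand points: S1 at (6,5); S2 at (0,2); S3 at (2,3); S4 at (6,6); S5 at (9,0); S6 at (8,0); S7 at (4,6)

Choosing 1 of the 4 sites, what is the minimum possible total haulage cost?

35

Open {#1}.
  S1→#1 5, S2→#1 4, S3→#1 3, S4→#1 6, S5→#1 7, S6→#1 6, S7→#1 4  ⇒ total 35.
Compare {#4}: total 42.
Compare {#2}: total 59.
No size-1 selection does better; minimum is 35.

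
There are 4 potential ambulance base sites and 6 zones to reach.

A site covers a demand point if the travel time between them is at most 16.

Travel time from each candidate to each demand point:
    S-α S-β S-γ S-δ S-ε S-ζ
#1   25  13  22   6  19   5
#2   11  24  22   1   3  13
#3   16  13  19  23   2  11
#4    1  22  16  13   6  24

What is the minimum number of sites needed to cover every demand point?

2

Coverage sets (demand points within 16 of each site):
  #1: {S-β, S-δ, S-ζ}
  #2: {S-α, S-δ, S-ε, S-ζ}
  #3: {S-α, S-β, S-ε, S-ζ}
  #4: {S-α, S-γ, S-δ, S-ε}
No single site covers all 6 demand points.
But {#1, #4} covers everything, so the minimum is 2.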